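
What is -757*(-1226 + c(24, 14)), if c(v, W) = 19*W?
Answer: 726720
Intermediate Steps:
-757*(-1226 + c(24, 14)) = -757*(-1226 + 19*14) = -757*(-1226 + 266) = -757*(-960) = 726720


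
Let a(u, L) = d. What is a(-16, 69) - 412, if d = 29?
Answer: -383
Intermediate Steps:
a(u, L) = 29
a(-16, 69) - 412 = 29 - 412 = -383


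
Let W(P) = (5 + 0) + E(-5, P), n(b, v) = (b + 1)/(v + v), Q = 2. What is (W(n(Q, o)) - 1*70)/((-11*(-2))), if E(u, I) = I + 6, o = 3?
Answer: -117/44 ≈ -2.6591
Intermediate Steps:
E(u, I) = 6 + I
n(b, v) = (1 + b)/(2*v) (n(b, v) = (1 + b)/((2*v)) = (1 + b)*(1/(2*v)) = (1 + b)/(2*v))
W(P) = 11 + P (W(P) = (5 + 0) + (6 + P) = 5 + (6 + P) = 11 + P)
(W(n(Q, o)) - 1*70)/((-11*(-2))) = ((11 + (½)*(1 + 2)/3) - 1*70)/((-11*(-2))) = ((11 + (½)*(⅓)*3) - 70)/22 = ((11 + ½) - 70)*(1/22) = (23/2 - 70)*(1/22) = -117/2*1/22 = -117/44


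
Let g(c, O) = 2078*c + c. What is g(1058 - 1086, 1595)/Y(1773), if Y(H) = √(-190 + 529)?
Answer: -19404*√339/113 ≈ -3161.6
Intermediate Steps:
g(c, O) = 2079*c
Y(H) = √339
g(1058 - 1086, 1595)/Y(1773) = (2079*(1058 - 1086))/(√339) = (2079*(-28))*(√339/339) = -19404*√339/113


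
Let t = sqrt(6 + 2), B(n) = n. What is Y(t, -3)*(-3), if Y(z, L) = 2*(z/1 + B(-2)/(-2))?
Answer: -6 - 12*sqrt(2) ≈ -22.971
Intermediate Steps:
t = 2*sqrt(2) (t = sqrt(8) = 2*sqrt(2) ≈ 2.8284)
Y(z, L) = 2 + 2*z (Y(z, L) = 2*(z/1 - 2/(-2)) = 2*(z*1 - 2*(-1/2)) = 2*(z + 1) = 2*(1 + z) = 2 + 2*z)
Y(t, -3)*(-3) = (2 + 2*(2*sqrt(2)))*(-3) = (2 + 4*sqrt(2))*(-3) = -6 - 12*sqrt(2)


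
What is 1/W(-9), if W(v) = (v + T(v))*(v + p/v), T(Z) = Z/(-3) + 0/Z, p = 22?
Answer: 3/206 ≈ 0.014563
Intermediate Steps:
T(Z) = -Z/3 (T(Z) = Z*(-⅓) + 0 = -Z/3 + 0 = -Z/3)
W(v) = 2*v*(v + 22/v)/3 (W(v) = (v - v/3)*(v + 22/v) = (2*v/3)*(v + 22/v) = 2*v*(v + 22/v)/3)
1/W(-9) = 1/(44/3 + (⅔)*(-9)²) = 1/(44/3 + (⅔)*81) = 1/(44/3 + 54) = 1/(206/3) = 3/206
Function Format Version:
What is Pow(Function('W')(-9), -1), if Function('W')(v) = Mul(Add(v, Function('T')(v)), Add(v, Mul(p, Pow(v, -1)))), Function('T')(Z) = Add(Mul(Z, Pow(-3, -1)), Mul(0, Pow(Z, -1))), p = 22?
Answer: Rational(3, 206) ≈ 0.014563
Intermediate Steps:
Function('T')(Z) = Mul(Rational(-1, 3), Z) (Function('T')(Z) = Add(Mul(Z, Rational(-1, 3)), 0) = Add(Mul(Rational(-1, 3), Z), 0) = Mul(Rational(-1, 3), Z))
Function('W')(v) = Mul(Rational(2, 3), v, Add(v, Mul(22, Pow(v, -1)))) (Function('W')(v) = Mul(Add(v, Mul(Rational(-1, 3), v)), Add(v, Mul(22, Pow(v, -1)))) = Mul(Mul(Rational(2, 3), v), Add(v, Mul(22, Pow(v, -1)))) = Mul(Rational(2, 3), v, Add(v, Mul(22, Pow(v, -1)))))
Pow(Function('W')(-9), -1) = Pow(Add(Rational(44, 3), Mul(Rational(2, 3), Pow(-9, 2))), -1) = Pow(Add(Rational(44, 3), Mul(Rational(2, 3), 81)), -1) = Pow(Add(Rational(44, 3), 54), -1) = Pow(Rational(206, 3), -1) = Rational(3, 206)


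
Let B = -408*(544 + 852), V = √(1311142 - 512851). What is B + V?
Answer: -569568 + 3*√88699 ≈ -5.6867e+5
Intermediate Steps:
V = 3*√88699 (V = √798291 = 3*√88699 ≈ 893.47)
B = -569568 (B = -408*1396 = -569568)
B + V = -569568 + 3*√88699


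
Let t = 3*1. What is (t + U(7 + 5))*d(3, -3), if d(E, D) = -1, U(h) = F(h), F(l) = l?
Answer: -15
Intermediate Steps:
U(h) = h
t = 3
(t + U(7 + 5))*d(3, -3) = (3 + (7 + 5))*(-1) = (3 + 12)*(-1) = 15*(-1) = -15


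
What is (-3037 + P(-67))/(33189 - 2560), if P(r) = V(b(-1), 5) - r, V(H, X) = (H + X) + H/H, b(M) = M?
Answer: -2965/30629 ≈ -0.096804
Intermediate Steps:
V(H, X) = 1 + H + X (V(H, X) = (H + X) + 1 = 1 + H + X)
P(r) = 5 - r (P(r) = (1 - 1 + 5) - r = 5 - r)
(-3037 + P(-67))/(33189 - 2560) = (-3037 + (5 - 1*(-67)))/(33189 - 2560) = (-3037 + (5 + 67))/30629 = (-3037 + 72)*(1/30629) = -2965*1/30629 = -2965/30629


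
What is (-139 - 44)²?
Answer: 33489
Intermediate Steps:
(-139 - 44)² = (-183)² = 33489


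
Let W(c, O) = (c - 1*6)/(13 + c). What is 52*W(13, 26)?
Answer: 14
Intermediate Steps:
W(c, O) = (-6 + c)/(13 + c) (W(c, O) = (c - 6)/(13 + c) = (-6 + c)/(13 + c))
52*W(13, 26) = 52*((-6 + 13)/(13 + 13)) = 52*(7/26) = 14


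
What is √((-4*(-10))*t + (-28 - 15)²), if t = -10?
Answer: 3*√161 ≈ 38.066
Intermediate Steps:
√((-4*(-10))*t + (-28 - 15)²) = √(-4*(-10)*(-10) + (-28 - 15)²) = √(40*(-10) + (-43)²) = √(-400 + 1849) = √1449 = 3*√161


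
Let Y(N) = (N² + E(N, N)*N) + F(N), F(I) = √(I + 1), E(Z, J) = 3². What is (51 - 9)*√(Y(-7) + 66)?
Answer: 42*√(52 + I*√6) ≈ 302.95 + 7.1314*I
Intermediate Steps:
E(Z, J) = 9
F(I) = √(1 + I)
Y(N) = N² + √(1 + N) + 9*N (Y(N) = (N² + 9*N) + √(1 + N) = N² + √(1 + N) + 9*N)
(51 - 9)*√(Y(-7) + 66) = (51 - 9)*√(((-7)² + √(1 - 7) + 9*(-7)) + 66) = 42*√((49 + √(-6) - 63) + 66) = 42*√((49 + I*√6 - 63) + 66) = 42*√((-14 + I*√6) + 66) = 42*√(52 + I*√6)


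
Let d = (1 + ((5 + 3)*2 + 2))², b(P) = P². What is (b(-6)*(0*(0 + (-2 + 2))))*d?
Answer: 0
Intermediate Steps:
d = 361 (d = (1 + (8*2 + 2))² = (1 + (16 + 2))² = (1 + 18)² = 19² = 361)
(b(-6)*(0*(0 + (-2 + 2))))*d = ((-6)²*(0*(0 + (-2 + 2))))*361 = (36*(0*(0 + 0)))*361 = (36*(0*0))*361 = (36*0)*361 = 0*361 = 0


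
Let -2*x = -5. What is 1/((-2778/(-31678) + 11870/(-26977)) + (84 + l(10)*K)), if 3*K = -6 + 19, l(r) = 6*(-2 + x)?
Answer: 427288703/41296466314 ≈ 0.010347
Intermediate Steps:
x = 5/2 (x = -½*(-5) = 5/2 ≈ 2.5000)
l(r) = 3 (l(r) = 6*(-2 + 5/2) = 6*(½) = 3)
K = 13/3 (K = (-6 + 19)/3 = (⅓)*13 = 13/3 ≈ 4.3333)
1/((-2778/(-31678) + 11870/(-26977)) + (84 + l(10)*K)) = 1/((-2778/(-31678) + 11870/(-26977)) + (84 + 3*(13/3))) = 1/((-2778*(-1/31678) + 11870*(-1/26977)) + (84 + 13)) = 1/((1389/15839 - 11870/26977) + 97) = 1/(-150537877/427288703 + 97) = 1/(41296466314/427288703) = 427288703/41296466314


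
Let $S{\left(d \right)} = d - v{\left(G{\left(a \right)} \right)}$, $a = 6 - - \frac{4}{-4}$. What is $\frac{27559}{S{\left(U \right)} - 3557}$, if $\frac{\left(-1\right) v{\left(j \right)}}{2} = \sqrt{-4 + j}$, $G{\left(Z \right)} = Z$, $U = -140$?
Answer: $- \frac{27559}{3695} \approx -7.4585$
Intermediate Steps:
$a = 5$ ($a = 6 - \left(-4\right) \left(- \frac{1}{4}\right) = 6 - 1 = 5$)
$v{\left(j \right)} = - 2 \sqrt{-4 + j}$
$S{\left(d \right)} = 2 + d$ ($S{\left(d \right)} = d - - 2 \sqrt{-4 + 5} = d - - 2 \sqrt{1} = d - \left(-2\right) 1 = d - -2 = d + 2 = 2 + d$)
$\frac{27559}{S{\left(U \right)} - 3557} = \frac{27559}{\left(2 - 140\right) - 3557} = \frac{27559}{-138 - 3557} = \frac{27559}{-3695} = 27559 \left(- \frac{1}{3695}\right) = - \frac{27559}{3695}$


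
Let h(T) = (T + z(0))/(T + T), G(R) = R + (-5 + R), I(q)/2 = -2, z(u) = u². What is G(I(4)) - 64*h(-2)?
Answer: -45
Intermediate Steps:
I(q) = -4 (I(q) = 2*(-2) = -4)
G(R) = -5 + 2*R
h(T) = ½ (h(T) = (T + 0²)/(T + T) = (T + 0)/((2*T)) = T*(1/(2*T)) = ½)
G(I(4)) - 64*h(-2) = (-5 + 2*(-4)) - 64*½ = (-5 - 8) - 32 = -13 - 32 = -45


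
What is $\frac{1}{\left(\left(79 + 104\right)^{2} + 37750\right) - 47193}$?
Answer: $\frac{1}{24046} \approx 4.1587 \cdot 10^{-5}$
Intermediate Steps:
$\frac{1}{\left(\left(79 + 104\right)^{2} + 37750\right) - 47193} = \frac{1}{\left(183^{2} + 37750\right) - 47193} = \frac{1}{\left(33489 + 37750\right) - 47193} = \frac{1}{71239 - 47193} = \frac{1}{24046}$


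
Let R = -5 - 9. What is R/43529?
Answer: -14/43529 ≈ -0.00032162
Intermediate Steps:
R = -14
R/43529 = -14/43529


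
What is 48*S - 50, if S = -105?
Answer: -5090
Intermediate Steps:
48*S - 50 = 48*(-105) - 50 = -5040 - 50 = -5090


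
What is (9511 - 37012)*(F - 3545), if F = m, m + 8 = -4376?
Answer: 218055429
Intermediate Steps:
m = -4384 (m = -8 - 4376 = -4384)
F = -4384
(9511 - 37012)*(F - 3545) = (9511 - 37012)*(-4384 - 3545) = -27501*(-7929) = 218055429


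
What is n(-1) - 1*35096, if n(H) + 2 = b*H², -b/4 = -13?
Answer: -35046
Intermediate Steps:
b = 52 (b = -4*(-13) = 52)
n(H) = -2 + 52*H²
n(-1) - 1*35096 = (-2 + 52*(-1)²) - 1*35096 = (-2 + 52*1) - 35096 = (-2 + 52) - 35096 = 50 - 35096 = -35046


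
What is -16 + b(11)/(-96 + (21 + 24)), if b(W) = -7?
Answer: -809/51 ≈ -15.863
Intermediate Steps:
-16 + b(11)/(-96 + (21 + 24)) = -16 - 7/(-96 + (21 + 24)) = -16 - 7/(-96 + 45) = -16 - 7/(-51) = -16 - 7*(-1/51) = -16 + 7/51 = -809/51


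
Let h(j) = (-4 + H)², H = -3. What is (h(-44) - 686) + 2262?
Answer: 1625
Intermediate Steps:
h(j) = 49 (h(j) = (-4 - 3)² = (-7)² = 49)
(h(-44) - 686) + 2262 = (49 - 686) + 2262 = -637 + 2262 = 1625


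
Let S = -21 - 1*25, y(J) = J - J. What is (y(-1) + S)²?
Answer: 2116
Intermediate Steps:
y(J) = 0
S = -46 (S = -21 - 25 = -46)
(y(-1) + S)² = (0 - 46)² = (-46)² = 2116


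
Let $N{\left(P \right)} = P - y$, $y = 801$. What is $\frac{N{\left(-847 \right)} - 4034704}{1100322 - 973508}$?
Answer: $- \frac{2018176}{63407} \approx -31.829$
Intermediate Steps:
$N{\left(P \right)} = -801 + P$ ($N{\left(P \right)} = P - 801 = -801 + P$)
$\frac{N{\left(-847 \right)} - 4034704}{1100322 - 973508} = \frac{\left(-801 - 847\right) - 4034704}{1100322 - 973508} = \frac{-1648 - 4034704}{126814} = \left(-4036352\right) \frac{1}{126814} = - \frac{2018176}{63407}$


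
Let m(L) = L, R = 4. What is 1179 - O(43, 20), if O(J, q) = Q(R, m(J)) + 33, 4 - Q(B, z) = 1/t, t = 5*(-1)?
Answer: 5709/5 ≈ 1141.8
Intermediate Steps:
t = -5
Q(B, z) = 21/5 (Q(B, z) = 4 - 1/(-5) = 4 - 1*(-⅕) = 4 + ⅕ = 21/5)
O(J, q) = 186/5 (O(J, q) = 21/5 + 33 = 186/5)
1179 - O(43, 20) = 1179 - 1*186/5 = 1179 - 186/5 = 5709/5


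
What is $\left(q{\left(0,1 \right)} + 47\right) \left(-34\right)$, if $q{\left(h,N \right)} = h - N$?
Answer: $-1564$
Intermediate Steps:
$\left(q{\left(0,1 \right)} + 47\right) \left(-34\right) = \left(\left(0 - 1\right) + 47\right) \left(-34\right) = \left(-1 + 47\right) \left(-34\right) = 46 \left(-34\right) = -1564$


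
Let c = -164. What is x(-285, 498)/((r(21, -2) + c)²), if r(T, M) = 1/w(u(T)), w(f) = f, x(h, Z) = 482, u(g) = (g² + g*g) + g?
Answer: 393027138/21930944281 ≈ 0.017921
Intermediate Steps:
u(g) = g + 2*g² (u(g) = (g² + g²) + g = 2*g² + g = g + 2*g²)
r(T, M) = 1/(T*(1 + 2*T))
x(-285, 498)/((r(21, -2) + c)²) = 482/((1/(21*(1 + 2*21)) - 164)²) = 482/((1/(21*(1 + 42)) - 164)²) = 482/(((1/21)/43 - 164)²) = 482/(((1/21)*(1/43) - 164)²) = 482/((1/903 - 164)²) = 482/((-148091/903)²) = 482/(21930944281/815409) = 482*(815409/21930944281) = 393027138/21930944281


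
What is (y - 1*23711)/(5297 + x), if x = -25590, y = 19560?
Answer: 593/2899 ≈ 0.20455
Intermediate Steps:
(y - 1*23711)/(5297 + x) = (19560 - 1*23711)/(5297 - 25590) = (19560 - 23711)/(-20293) = -4151*(-1/20293) = 593/2899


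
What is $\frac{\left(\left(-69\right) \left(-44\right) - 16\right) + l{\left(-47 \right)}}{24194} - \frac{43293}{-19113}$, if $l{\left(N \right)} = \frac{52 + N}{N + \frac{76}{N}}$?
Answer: $\frac{168351204101}{70441968118} \approx 2.3899$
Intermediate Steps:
$l{\left(N \right)} = \frac{52 + N}{N + \frac{76}{N}}$
$\frac{\left(\left(-69\right) \left(-44\right) - 16\right) + l{\left(-47 \right)}}{24194} - \frac{43293}{-19113} = \frac{\left(\left(-69\right) \left(-44\right) - 16\right) - \frac{47 \left(52 - 47\right)}{76 + \left(-47\right)^{2}}}{24194} - \frac{43293}{-19113} = \left(\left(3036 - 16\right) - 47 \frac{1}{76 + 2209} \cdot 5\right) \frac{1}{24194} - - \frac{14431}{6371} = \left(3020 - 47 \cdot \frac{1}{2285} \cdot 5\right) \frac{1}{24194} + \frac{14431}{6371} = \left(3020 - \frac{47}{2285} \cdot 5\right) \frac{1}{24194} + \frac{14431}{6371} = \left(3020 - \frac{47}{457}\right) \frac{1}{24194} + \frac{14431}{6371} = \frac{1380093}{457} \cdot \frac{1}{24194} + \frac{14431}{6371} = \frac{1380093}{11056658} + \frac{14431}{6371} = \frac{168351204101}{70441968118}$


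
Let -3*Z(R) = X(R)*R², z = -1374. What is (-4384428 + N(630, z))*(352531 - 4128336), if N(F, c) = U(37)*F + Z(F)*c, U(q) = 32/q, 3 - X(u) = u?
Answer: 15923630925877998180/37 ≈ 4.3037e+17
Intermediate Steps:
X(u) = 3 - u
Z(R) = -R²*(3 - R)/3 (Z(R) = -(3 - R)*R²/3 = -R²*(3 - R)/3)
N(F, c) = 32*F/37 + c*F²*(-3 + F)/3 (N(F, c) = (32/37)*F + (F²*(-3 + F)/3)*c = (32*(1/37))*F + c*F²*(-3 + F)/3 = 32*F/37 + c*F²*(-3 + F)/3)
(-4384428 + N(630, z))*(352531 - 4128336) = (-4384428 + (1/111)*630*(96 + 37*630*(-1374)*(-3 + 630)))*(352531 - 4128336) = (-4384428 + (1/111)*630*(96 + 37*630*(-1374)*627))*(-3775805) = (-4384428 + (1/111)*630*(96 - 20081518380))*(-3775805) = (-4384428 + (1/111)*630*(-20081518284))*(-3775805) = (-4384428 - 4217118839640/37)*(-3775805) = -4217281063476/37*(-3775805) = 15923630925877998180/37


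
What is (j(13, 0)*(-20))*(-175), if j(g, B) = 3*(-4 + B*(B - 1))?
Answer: -42000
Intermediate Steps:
j(g, B) = -12 + 3*B*(-1 + B) (j(g, B) = 3*(-4 + B*(-1 + B)) = -12 + 3*B*(-1 + B))
(j(13, 0)*(-20))*(-175) = ((-12 - 3*0 + 3*0²)*(-20))*(-175) = ((-12 + 0 + 3*0)*(-20))*(-175) = ((-12 + 0 + 0)*(-20))*(-175) = -12*(-20)*(-175) = 240*(-175) = -42000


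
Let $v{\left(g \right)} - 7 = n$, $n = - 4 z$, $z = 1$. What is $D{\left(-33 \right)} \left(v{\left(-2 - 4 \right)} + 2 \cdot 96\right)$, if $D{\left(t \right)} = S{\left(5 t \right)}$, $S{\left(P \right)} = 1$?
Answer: $195$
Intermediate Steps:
$D{\left(t \right)} = 1$
$n = -4$ ($n = \left(-4\right) 1 = -4$)
$v{\left(g \right)} = 3$ ($v{\left(g \right)} = 7 - 4 = 3$)
$D{\left(-33 \right)} \left(v{\left(-2 - 4 \right)} + 2 \cdot 96\right) = 1 \left(3 + 2 \cdot 96\right) = 1 \left(3 + 192\right) = 1 \cdot 195 = 195$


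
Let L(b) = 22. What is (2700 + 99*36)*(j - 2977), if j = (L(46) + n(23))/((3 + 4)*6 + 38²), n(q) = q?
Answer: -13855269564/743 ≈ -1.8648e+7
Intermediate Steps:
j = 45/1486 (j = (22 + 23)/((3 + 4)*6 + 38²) = 45/(7*6 + 1444) = 45/(42 + 1444) = 45/1486 ≈ 0.030283)
(2700 + 99*36)*(j - 2977) = (2700 + 99*36)*(45/1486 - 2977) = (2700 + 3564)*(-4423777/1486) = 6264*(-4423777/1486) = -13855269564/743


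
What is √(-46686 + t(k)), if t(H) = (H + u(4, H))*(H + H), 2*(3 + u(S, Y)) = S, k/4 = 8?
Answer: I*√44702 ≈ 211.43*I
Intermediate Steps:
k = 32 (k = 4*8 = 32)
u(S, Y) = -3 + S/2
t(H) = 2*H*(-1 + H) (t(H) = (H + (-3 + (½)*4))*(H + H) = (H + (-3 + 2))*(2*H) = (H - 1)*(2*H) = (-1 + H)*(2*H) = 2*H*(-1 + H))
√(-46686 + t(k)) = √(-46686 + 2*32*(-1 + 32)) = √(-46686 + 2*32*31) = √(-46686 + 1984) = √(-44702) = I*√44702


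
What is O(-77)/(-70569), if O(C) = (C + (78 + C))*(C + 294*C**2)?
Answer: 132471724/70569 ≈ 1877.2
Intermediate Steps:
O(C) = (78 + 2*C)*(C + 294*C**2)
O(-77)/(-70569) = (2*(-77)*(39 + 294*(-77)**2 + 11467*(-77)))/(-70569) = (2*(-77)*(39 + 294*5929 - 882959))*(-1/70569) = (2*(-77)*(39 + 1743126 - 882959))*(-1/70569) = (2*(-77)*860206)*(-1/70569) = -132471724*(-1/70569) = 132471724/70569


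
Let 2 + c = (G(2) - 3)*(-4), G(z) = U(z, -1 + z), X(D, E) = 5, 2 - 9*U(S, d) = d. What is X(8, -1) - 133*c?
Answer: -11393/9 ≈ -1265.9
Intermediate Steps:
U(S, d) = 2/9 - d/9
G(z) = ⅓ - z/9 (G(z) = 2/9 - (-1 + z)/9 = 2/9 + (⅑ - z/9) = ⅓ - z/9)
c = 86/9 (c = -2 + ((⅓ - ⅑*2) - 3)*(-4) = -2 + ((⅓ - 2/9) - 3)*(-4) = -2 + (⅑ - 3)*(-4) = -2 - 26/9*(-4) = -2 + 104/9 = 86/9 ≈ 9.5556)
X(8, -1) - 133*c = 5 - 133*86/9 = 5 - 11438/9 = -11393/9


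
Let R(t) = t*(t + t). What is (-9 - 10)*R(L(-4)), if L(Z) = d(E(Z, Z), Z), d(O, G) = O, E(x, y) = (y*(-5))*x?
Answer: -243200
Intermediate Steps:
E(x, y) = -5*x*y (E(x, y) = (-5*y)*x = -5*x*y)
L(Z) = -5*Z² (L(Z) = -5*Z*Z = -5*Z²)
R(t) = 2*t² (R(t) = t*(2*t) = 2*t²)
(-9 - 10)*R(L(-4)) = (-9 - 10)*(2*(-5*(-4)²)²) = -38*(-5*16)² = -38*(-80)² = -38*6400 = -19*12800 = -243200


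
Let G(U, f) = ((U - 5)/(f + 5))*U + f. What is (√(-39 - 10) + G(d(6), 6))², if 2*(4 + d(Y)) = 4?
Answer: 471/121 + 1120*I/11 ≈ 3.8926 + 101.82*I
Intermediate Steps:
d(Y) = -2 (d(Y) = -4 + (½)*4 = -4 + 2 = -2)
G(U, f) = f + U*(-5 + U)/(5 + f) (G(U, f) = ((-5 + U)/(5 + f))*U + f = U*(-5 + U)/(5 + f) + f = f + U*(-5 + U)/(5 + f))
(√(-39 - 10) + G(d(6), 6))² = (√(-39 - 10) + ((-2)² + 6² - 5*(-2) + 5*6)/(5 + 6))² = (√(-49) + (4 + 36 + 10 + 30)/11)² = (7*I + (1/11)*80)² = (7*I + 80/11)² = (80/11 + 7*I)²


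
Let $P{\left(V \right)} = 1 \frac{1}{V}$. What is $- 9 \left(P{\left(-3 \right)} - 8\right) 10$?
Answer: $750$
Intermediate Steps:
$P{\left(V \right)} = \frac{1}{V}$
$- 9 \left(P{\left(-3 \right)} - 8\right) 10 = - 9 \left(\frac{1}{-3} - 8\right) 10 = - 9 \left(- \frac{1}{3} - 8\right) 10 = \left(-9\right) \left(- \frac{25}{3}\right) 10 = 75 \cdot 10 = 750$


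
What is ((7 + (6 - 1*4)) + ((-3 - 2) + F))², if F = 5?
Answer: 81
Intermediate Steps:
((7 + (6 - 1*4)) + ((-3 - 2) + F))² = ((7 + (6 - 1*4)) + ((-3 - 2) + 5))² = ((7 + (6 - 4)) + (-5 + 5))² = ((7 + 2) + 0)² = (9 + 0)² = 9² = 81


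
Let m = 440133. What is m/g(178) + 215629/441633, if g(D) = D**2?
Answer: 201209246425/13992699972 ≈ 14.380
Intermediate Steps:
m/g(178) + 215629/441633 = 440133/(178**2) + 215629/441633 = 440133/31684 + 215629*(1/441633) = 440133*(1/31684) + 215629/441633 = 440133/31684 + 215629/441633 = 201209246425/13992699972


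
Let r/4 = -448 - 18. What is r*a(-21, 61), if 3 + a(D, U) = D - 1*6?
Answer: 55920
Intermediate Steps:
a(D, U) = -9 + D (a(D, U) = -3 + (D - 1*6) = -3 + (D - 6) = -3 + (-6 + D) = -9 + D)
r = -1864 (r = 4*(-448 - 18) = 4*(-466) = -1864)
r*a(-21, 61) = -1864*(-9 - 21) = -1864*(-30) = 55920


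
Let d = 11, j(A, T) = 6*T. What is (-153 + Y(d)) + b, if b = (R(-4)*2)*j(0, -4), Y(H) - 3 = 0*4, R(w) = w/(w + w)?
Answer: -174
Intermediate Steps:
R(w) = ½ (R(w) = w/((2*w)) = (1/(2*w))*w = ½)
Y(H) = 3 (Y(H) = 3 + 0*4 = 3 + 0 = 3)
b = -24 (b = ((½)*2)*(6*(-4)) = 1*(-24) = -24)
(-153 + Y(d)) + b = (-153 + 3) - 24 = -150 - 24 = -174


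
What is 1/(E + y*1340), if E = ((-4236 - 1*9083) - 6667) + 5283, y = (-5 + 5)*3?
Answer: -1/14703 ≈ -6.8013e-5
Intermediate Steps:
y = 0 (y = 0*3 = 0)
E = -14703 (E = ((-4236 - 9083) - 6667) + 5283 = (-13319 - 6667) + 5283 = -19986 + 5283 = -14703)
1/(E + y*1340) = 1/(-14703 + 0*1340) = 1/(-14703 + 0) = 1/(-14703) = -1/14703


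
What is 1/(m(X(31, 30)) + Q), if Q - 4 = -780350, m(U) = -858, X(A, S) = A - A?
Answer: -1/781204 ≈ -1.2801e-6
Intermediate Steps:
X(A, S) = 0
Q = -780346 (Q = 4 - 780350 = -780346)
1/(m(X(31, 30)) + Q) = 1/(-858 - 780346) = 1/(-781204) = -1/781204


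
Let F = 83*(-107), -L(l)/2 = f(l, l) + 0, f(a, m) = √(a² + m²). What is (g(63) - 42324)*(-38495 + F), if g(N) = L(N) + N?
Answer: 2002157136 + 5969376*√2 ≈ 2.0106e+9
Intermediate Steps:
L(l) = -2*√2*√(l²) (L(l) = -2*(√(l² + l²) + 0) = -2*(√(2*l²) + 0) = -2*(√2*√(l²) + 0) = -2*√2*√(l²))
F = -8881
g(N) = N - 2*√2*√(N²) (g(N) = -2*√2*√(N²) + N = N - 2*√2*√(N²))
(g(63) - 42324)*(-38495 + F) = ((63 - 2*√2*√(63²)) - 42324)*(-38495 - 8881) = ((63 - 2*√2*√3969) - 42324)*(-47376) = ((63 - 2*√2*63) - 42324)*(-47376) = ((63 - 126*√2) - 42324)*(-47376) = (-42261 - 126*√2)*(-47376) = 2002157136 + 5969376*√2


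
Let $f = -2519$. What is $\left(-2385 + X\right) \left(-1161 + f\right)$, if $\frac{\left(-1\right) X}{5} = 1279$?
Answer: $32310400$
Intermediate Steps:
$X = -6395$ ($X = \left(-5\right) 1279 = -6395$)
$\left(-2385 + X\right) \left(-1161 + f\right) = \left(-2385 - 6395\right) \left(-1161 - 2519\right) = \left(-8780\right) \left(-3680\right) = 32310400$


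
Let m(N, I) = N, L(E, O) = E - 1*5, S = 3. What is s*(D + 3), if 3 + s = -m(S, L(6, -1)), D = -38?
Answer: 210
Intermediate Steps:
L(E, O) = -5 + E (L(E, O) = E - 5 = -5 + E)
s = -6 (s = -3 - 1*3 = -3 - 3 = -6)
s*(D + 3) = -6*(-38 + 3) = -6*(-35) = 210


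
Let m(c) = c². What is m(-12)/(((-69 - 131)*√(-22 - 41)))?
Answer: 6*I*√7/175 ≈ 0.090711*I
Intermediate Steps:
m(-12)/(((-69 - 131)*√(-22 - 41))) = (-12)²/(((-69 - 131)*√(-22 - 41))) = 144/((-600*I*√7)) = 144*(I*√7/4200) = 6*I*√7/175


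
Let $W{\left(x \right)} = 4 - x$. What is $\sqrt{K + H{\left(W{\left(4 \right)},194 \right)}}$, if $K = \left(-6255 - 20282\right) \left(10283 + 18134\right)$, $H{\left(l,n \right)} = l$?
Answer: $i \sqrt{754101929} \approx 27461.0 i$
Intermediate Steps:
$K = -754101929$ ($K = \left(-26537\right) 28417 = -754101929$)
$\sqrt{K + H{\left(W{\left(4 \right)},194 \right)}} = \sqrt{-754101929 + \left(4 - 4\right)} = \sqrt{-754101929 + 0} = \sqrt{-754101929} = i \sqrt{754101929}$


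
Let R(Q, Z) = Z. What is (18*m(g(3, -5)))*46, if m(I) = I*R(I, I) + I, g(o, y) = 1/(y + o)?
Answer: -207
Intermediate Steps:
g(o, y) = 1/(o + y)
m(I) = I + I² (m(I) = I*I + I = I² + I = I + I²)
(18*m(g(3, -5)))*46 = (18*((1 + 1/(3 - 5))/(3 - 5)))*46 = (18*((1 + 1/(-2))/(-2)))*46 = (18*(-(1 - ½)/2))*46 = (18*(-½*½))*46 = (18*(-¼))*46 = -9/2*46 = -207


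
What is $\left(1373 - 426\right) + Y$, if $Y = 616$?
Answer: $1563$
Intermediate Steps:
$\left(1373 - 426\right) + Y = \left(1373 - 426\right) + 616 = 947 + 616 = 1563$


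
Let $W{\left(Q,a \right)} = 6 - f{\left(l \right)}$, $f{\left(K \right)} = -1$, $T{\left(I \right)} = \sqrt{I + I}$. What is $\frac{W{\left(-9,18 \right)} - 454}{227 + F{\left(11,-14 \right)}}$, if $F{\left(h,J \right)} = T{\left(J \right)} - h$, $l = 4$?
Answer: $- \frac{24138}{11671} + \frac{447 i \sqrt{7}}{23342} \approx -2.0682 + 0.050666 i$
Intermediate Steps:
$T{\left(I \right)} = \sqrt{2} \sqrt{I}$ ($T{\left(I \right)} = \sqrt{2 I} = \sqrt{2} \sqrt{I}$)
$W{\left(Q,a \right)} = 7$ ($W{\left(Q,a \right)} = 6 - -1 = 6 + 1 = 7$)
$F{\left(h,J \right)} = - h + \sqrt{2} \sqrt{J}$ ($F{\left(h,J \right)} = \sqrt{2} \sqrt{J} - h = - h + \sqrt{2} \sqrt{J}$)
$\frac{W{\left(-9,18 \right)} - 454}{227 + F{\left(11,-14 \right)}} = \frac{7 - 454}{227 + \left(\left(-1\right) 11 + \sqrt{2} \sqrt{-14}\right)} = - \frac{447}{227 - \left(11 - \sqrt{2} i \sqrt{14}\right)} = - \frac{447}{227 - \left(11 - 2 i \sqrt{7}\right)} = - \frac{447}{216 + 2 i \sqrt{7}}$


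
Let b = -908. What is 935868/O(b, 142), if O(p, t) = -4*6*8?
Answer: -77989/16 ≈ -4874.3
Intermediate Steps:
O(p, t) = -192 (O(p, t) = -24*8 = -192)
935868/O(b, 142) = 935868/(-192) = 935868*(-1/192) = -77989/16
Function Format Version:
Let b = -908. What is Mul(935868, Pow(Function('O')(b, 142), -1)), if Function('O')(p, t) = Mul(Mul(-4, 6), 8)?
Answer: Rational(-77989, 16) ≈ -4874.3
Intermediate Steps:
Function('O')(p, t) = -192 (Function('O')(p, t) = Mul(-24, 8) = -192)
Mul(935868, Pow(Function('O')(b, 142), -1)) = Mul(935868, Pow(-192, -1)) = Mul(935868, Rational(-1, 192)) = Rational(-77989, 16)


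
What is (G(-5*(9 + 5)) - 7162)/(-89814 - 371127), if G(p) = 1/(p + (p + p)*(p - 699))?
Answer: 256853193/16530880730 ≈ 0.015538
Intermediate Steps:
G(p) = 1/(p + 2*p*(-699 + p)) (G(p) = 1/(p + (2*p)*(-699 + p)) = 1/(p + 2*p*(-699 + p)))
(G(-5*(9 + 5)) - 7162)/(-89814 - 371127) = (1/(((-5*(9 + 5)))*(-1397 + 2*(-5*(9 + 5)))) - 7162)/(-89814 - 371127) = (1/(((-5*14))*(-1397 + 2*(-5*14))) - 7162)/(-460941) = (1/((-70)*(-1397 + 2*(-70))) - 7162)*(-1/460941) = (-1/(70*(-1397 - 140)) - 7162)*(-1/460941) = (-1/70/(-1537) - 7162)*(-1/460941) = (-1/70*(-1/1537) - 7162)*(-1/460941) = (1/107590 - 7162)*(-1/460941) = -770559579/107590*(-1/460941) = 256853193/16530880730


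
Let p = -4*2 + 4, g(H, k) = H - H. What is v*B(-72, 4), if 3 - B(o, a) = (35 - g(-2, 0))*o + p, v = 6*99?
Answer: 1501038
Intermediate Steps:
g(H, k) = 0
p = -4 (p = -8 + 4 = -4)
v = 594
B(o, a) = 7 - 35*o (B(o, a) = 3 - ((35 - 1*0)*o - 4) = 3 - ((35 + 0)*o - 4) = 3 - (35*o - 4) = 3 - (-4 + 35*o) = 3 + (4 - 35*o) = 7 - 35*o)
v*B(-72, 4) = 594*(7 - 35*(-72)) = 594*(7 + 2520) = 594*2527 = 1501038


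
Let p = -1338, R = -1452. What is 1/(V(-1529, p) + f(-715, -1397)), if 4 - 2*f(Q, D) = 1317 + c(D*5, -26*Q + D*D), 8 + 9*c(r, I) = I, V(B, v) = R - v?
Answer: -9/992030 ≈ -9.0723e-6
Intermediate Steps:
V(B, v) = -1452 - v
c(r, I) = -8/9 + I/9
f(Q, D) = -11809/18 - D**2/18 + 13*Q/9 (f(Q, D) = 2 - (1317 + (-8/9 + (-26*Q + D*D)/9))/2 = 2 - (1317 + (-8/9 + (-26*Q + D**2)/9))/2 = 2 - (1317 + (-8/9 + (D**2 - 26*Q)/9))/2 = 2 - (1317 + (-8/9 + (-26*Q/9 + D**2/9)))/2 = 2 - (1317 + (-8/9 - 26*Q/9 + D**2/9))/2 = 2 - (11845/9 - 26*Q/9 + D**2/9)/2 = 2 + (-11845/18 - D**2/18 + 13*Q/9) = -11809/18 - D**2/18 + 13*Q/9)
1/(V(-1529, p) + f(-715, -1397)) = 1/((-1452 - 1*(-1338)) + (-11809/18 - 1/18*(-1397)**2 + (13/9)*(-715))) = 1/((-1452 + 1338) + (-11809/18 - 1/18*1951609 - 9295/9)) = 1/(-114 + (-11809/18 - 1951609/18 - 9295/9)) = 1/(-114 - 991004/9) = 1/(-992030/9) = -9/992030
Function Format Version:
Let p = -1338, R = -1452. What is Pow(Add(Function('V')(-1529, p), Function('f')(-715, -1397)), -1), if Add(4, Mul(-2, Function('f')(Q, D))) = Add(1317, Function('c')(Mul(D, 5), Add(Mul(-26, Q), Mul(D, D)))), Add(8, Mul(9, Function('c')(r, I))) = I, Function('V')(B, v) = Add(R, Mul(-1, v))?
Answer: Rational(-9, 992030) ≈ -9.0723e-6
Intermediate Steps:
Function('V')(B, v) = Add(-1452, Mul(-1, v))
Function('c')(r, I) = Add(Rational(-8, 9), Mul(Rational(1, 9), I))
Function('f')(Q, D) = Add(Rational(-11809, 18), Mul(Rational(-1, 18), Pow(D, 2)), Mul(Rational(13, 9), Q)) (Function('f')(Q, D) = Add(2, Mul(Rational(-1, 2), Add(1317, Add(Rational(-8, 9), Mul(Rational(1, 9), Add(Mul(-26, Q), Mul(D, D))))))) = Add(2, Mul(Rational(-1, 2), Add(1317, Add(Rational(-8, 9), Mul(Rational(1, 9), Add(Mul(-26, Q), Pow(D, 2))))))) = Add(2, Mul(Rational(-1, 2), Add(1317, Add(Rational(-8, 9), Mul(Rational(1, 9), Add(Pow(D, 2), Mul(-26, Q))))))) = Add(2, Mul(Rational(-1, 2), Add(1317, Add(Rational(-8, 9), Add(Mul(Rational(-26, 9), Q), Mul(Rational(1, 9), Pow(D, 2))))))) = Add(2, Mul(Rational(-1, 2), Add(1317, Add(Rational(-8, 9), Mul(Rational(-26, 9), Q), Mul(Rational(1, 9), Pow(D, 2)))))) = Add(2, Mul(Rational(-1, 2), Add(Rational(11845, 9), Mul(Rational(-26, 9), Q), Mul(Rational(1, 9), Pow(D, 2))))) = Add(2, Add(Rational(-11845, 18), Mul(Rational(-1, 18), Pow(D, 2)), Mul(Rational(13, 9), Q))) = Add(Rational(-11809, 18), Mul(Rational(-1, 18), Pow(D, 2)), Mul(Rational(13, 9), Q)))
Pow(Add(Function('V')(-1529, p), Function('f')(-715, -1397)), -1) = Pow(Add(Add(-1452, Mul(-1, -1338)), Add(Rational(-11809, 18), Mul(Rational(-1, 18), Pow(-1397, 2)), Mul(Rational(13, 9), -715))), -1) = Pow(Add(Add(-1452, 1338), Add(Rational(-11809, 18), Mul(Rational(-1, 18), 1951609), Rational(-9295, 9))), -1) = Pow(Add(-114, Add(Rational(-11809, 18), Rational(-1951609, 18), Rational(-9295, 9))), -1) = Pow(Add(-114, Rational(-991004, 9)), -1) = Pow(Rational(-992030, 9), -1) = Rational(-9, 992030)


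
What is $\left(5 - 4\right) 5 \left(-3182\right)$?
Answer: $-15910$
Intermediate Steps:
$\left(5 - 4\right) 5 \left(-3182\right) = 1 \cdot 5 \left(-3182\right) = 5 \left(-3182\right) = -15910$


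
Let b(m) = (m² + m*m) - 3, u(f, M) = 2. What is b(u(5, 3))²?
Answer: 25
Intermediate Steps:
b(m) = -3 + 2*m² (b(m) = (m² + m²) - 3 = 2*m² - 3 = -3 + 2*m²)
b(u(5, 3))² = (-3 + 2*2²)² = (-3 + 2*4)² = (-3 + 8)² = 5² = 25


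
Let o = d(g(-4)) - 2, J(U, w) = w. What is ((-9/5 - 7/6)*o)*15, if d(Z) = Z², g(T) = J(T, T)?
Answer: -623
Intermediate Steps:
g(T) = T
o = 14 (o = (-4)² - 2 = 16 - 2 = 14)
((-9/5 - 7/6)*o)*15 = ((-9/5 - 7/6)*14)*15 = -89/30*14*15 = -623/15*15 = -623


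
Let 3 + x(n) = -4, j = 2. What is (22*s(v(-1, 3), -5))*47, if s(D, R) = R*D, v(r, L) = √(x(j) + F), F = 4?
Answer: -5170*I*√3 ≈ -8954.7*I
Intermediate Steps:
x(n) = -7 (x(n) = -3 - 4 = -7)
v(r, L) = I*√3 (v(r, L) = √(-7 + 4) = √(-3) = I*√3)
s(D, R) = D*R
(22*s(v(-1, 3), -5))*47 = (22*((I*√3)*(-5)))*47 = (22*(-5*I*√3))*47 = -110*I*√3*47 = -5170*I*√3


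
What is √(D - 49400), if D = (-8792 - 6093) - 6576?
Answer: I*√70861 ≈ 266.2*I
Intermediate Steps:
D = -21461 (D = -14885 - 6576 = -21461)
√(D - 49400) = √(-21461 - 49400) = √(-70861) = I*√70861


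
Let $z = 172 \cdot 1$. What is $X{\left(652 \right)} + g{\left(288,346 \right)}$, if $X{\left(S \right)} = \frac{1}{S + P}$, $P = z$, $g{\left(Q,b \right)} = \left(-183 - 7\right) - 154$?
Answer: $- \frac{283455}{824} \approx -344.0$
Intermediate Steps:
$g{\left(Q,b \right)} = -344$ ($g{\left(Q,b \right)} = -190 - 154 = -344$)
$z = 172$
$P = 172$
$X{\left(S \right)} = \frac{1}{172 + S}$ ($X{\left(S \right)} = \frac{1}{S + 172} = \frac{1}{172 + S}$)
$X{\left(652 \right)} + g{\left(288,346 \right)} = \frac{1}{172 + 652} - 344 = \frac{1}{824} - 344 = - \frac{283455}{824}$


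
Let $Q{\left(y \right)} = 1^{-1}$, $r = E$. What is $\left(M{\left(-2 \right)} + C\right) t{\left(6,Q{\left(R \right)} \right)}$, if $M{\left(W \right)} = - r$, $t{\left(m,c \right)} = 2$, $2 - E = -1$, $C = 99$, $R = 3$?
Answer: $192$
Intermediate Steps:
$E = 3$ ($E = 2 - -1 = 2 + 1 = 3$)
$r = 3$
$Q{\left(y \right)} = 1$
$M{\left(W \right)} = -3$ ($M{\left(W \right)} = \left(-1\right) 3 = -3$)
$\left(M{\left(-2 \right)} + C\right) t{\left(6,Q{\left(R \right)} \right)} = \left(-3 + 99\right) 2 = 96 \cdot 2 = 192$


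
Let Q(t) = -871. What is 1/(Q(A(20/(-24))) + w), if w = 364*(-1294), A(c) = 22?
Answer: -1/471887 ≈ -2.1192e-6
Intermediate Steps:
w = -471016
1/(Q(A(20/(-24))) + w) = 1/(-871 - 471016) = 1/(-471887) = -1/471887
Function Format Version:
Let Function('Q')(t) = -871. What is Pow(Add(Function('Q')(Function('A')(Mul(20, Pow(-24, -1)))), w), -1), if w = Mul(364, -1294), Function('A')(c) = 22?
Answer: Rational(-1, 471887) ≈ -2.1192e-6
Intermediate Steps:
w = -471016
Pow(Add(Function('Q')(Function('A')(Mul(20, Pow(-24, -1)))), w), -1) = Pow(Add(-871, -471016), -1) = Pow(-471887, -1) = Rational(-1, 471887)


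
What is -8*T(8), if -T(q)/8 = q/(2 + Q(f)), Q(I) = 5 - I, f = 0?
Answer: 512/7 ≈ 73.143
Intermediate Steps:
T(q) = -8*q/7 (T(q) = -8*q/(2 + (5 - 1*0)) = -8*q/(2 + (5 + 0)) = -8*q/(2 + 5) = -8*q/7)
-8*T(8) = -(-64)*8/7 = -8*(-64/7) = 512/7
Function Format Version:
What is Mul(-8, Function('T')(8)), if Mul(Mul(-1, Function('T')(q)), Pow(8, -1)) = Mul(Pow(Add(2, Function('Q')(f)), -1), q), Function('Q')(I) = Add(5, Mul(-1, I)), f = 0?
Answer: Rational(512, 7) ≈ 73.143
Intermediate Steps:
Function('T')(q) = Mul(Rational(-8, 7), q) (Function('T')(q) = Mul(-8, Mul(Pow(Add(2, Add(5, Mul(-1, 0))), -1), q)) = Mul(-8, Mul(Pow(Add(2, Add(5, 0)), -1), q)) = Mul(-8, Mul(Pow(Add(2, 5), -1), q)) = Mul(-8, Mul(Pow(7, -1), q)) = Mul(-8, Mul(Rational(1, 7), q)) = Mul(Rational(-8, 7), q))
Mul(-8, Function('T')(8)) = Mul(-8, Mul(Rational(-8, 7), 8)) = Mul(-8, Rational(-64, 7)) = Rational(512, 7)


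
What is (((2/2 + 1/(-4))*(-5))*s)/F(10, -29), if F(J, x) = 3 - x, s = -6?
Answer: 45/64 ≈ 0.70313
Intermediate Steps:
(((2/2 + 1/(-4))*(-5))*s)/F(10, -29) = (((2/2 + 1/(-4))*(-5))*(-6))/(3 - 1*(-29)) = (((2*(½) + 1*(-¼))*(-5))*(-6))/(3 + 29) = (((1 - ¼)*(-5))*(-6))/32 = (((¾)*(-5))*(-6))*(1/32) = -15/4*(-6)*(1/32) = (45/2)*(1/32) = 45/64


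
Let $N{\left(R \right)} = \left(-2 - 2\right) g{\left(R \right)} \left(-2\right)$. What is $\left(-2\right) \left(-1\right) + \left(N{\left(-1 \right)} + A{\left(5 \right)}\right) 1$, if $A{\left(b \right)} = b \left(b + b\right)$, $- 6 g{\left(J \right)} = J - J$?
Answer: $52$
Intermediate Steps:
$g{\left(J \right)} = 0$ ($g{\left(J \right)} = - \frac{J - J}{6} = \left(- \frac{1}{6}\right) 0 = 0$)
$A{\left(b \right)} = 2 b^{2}$ ($A{\left(b \right)} = b 2 b = 2 b^{2}$)
$N{\left(R \right)} = 0$ ($N{\left(R \right)} = \left(-2 - 2\right) 0 \left(-2\right) = \left(-4\right) 0 = 0$)
$\left(-2\right) \left(-1\right) + \left(N{\left(-1 \right)} + A{\left(5 \right)}\right) 1 = \left(-2\right) \left(-1\right) + \left(0 + 2 \cdot 5^{2}\right) 1 = 2 + \left(0 + 2 \cdot 25\right) 1 = 2 + \left(0 + 50\right) 1 = 2 + 50 \cdot 1 = 2 + 50 = 52$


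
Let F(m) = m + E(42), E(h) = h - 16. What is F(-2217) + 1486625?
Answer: 1484434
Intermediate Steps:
E(h) = -16 + h
F(m) = 26 + m (F(m) = m + (-16 + 42) = m + 26 = 26 + m)
F(-2217) + 1486625 = (26 - 2217) + 1486625 = -2191 + 1486625 = 1484434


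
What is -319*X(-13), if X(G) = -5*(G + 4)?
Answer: -14355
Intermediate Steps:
X(G) = -20 - 5*G (X(G) = -5*(4 + G) = -20 - 5*G)
-319*X(-13) = -319*(-20 - 5*(-13)) = -319*(-20 + 65) = -319*45 = -14355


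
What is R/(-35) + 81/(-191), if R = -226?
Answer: 40331/6685 ≈ 6.0331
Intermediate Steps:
R/(-35) + 81/(-191) = -226/(-35) + 81/(-191) = -226*(-1/35) + 81*(-1/191) = 226/35 - 81/191 = 40331/6685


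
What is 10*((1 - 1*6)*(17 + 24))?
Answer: -2050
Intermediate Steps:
10*((1 - 1*6)*(17 + 24)) = 10*((1 - 6)*41) = 10*(-5*41) = 10*(-205) = -2050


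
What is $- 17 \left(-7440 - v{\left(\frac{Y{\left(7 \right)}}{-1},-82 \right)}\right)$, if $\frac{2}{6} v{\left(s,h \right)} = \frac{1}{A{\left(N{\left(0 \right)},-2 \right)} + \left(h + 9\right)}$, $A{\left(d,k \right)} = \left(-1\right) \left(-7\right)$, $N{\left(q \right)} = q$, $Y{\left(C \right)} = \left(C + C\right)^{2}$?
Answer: $\frac{2782543}{22} \approx 1.2648 \cdot 10^{5}$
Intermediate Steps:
$Y{\left(C \right)} = 4 C^{2}$ ($Y{\left(C \right)} = \left(2 C\right)^{2} = 4 C^{2}$)
$A{\left(d,k \right)} = 7$
$v{\left(s,h \right)} = \frac{3}{16 + h}$ ($v{\left(s,h \right)} = \frac{3}{7 + \left(h + 9\right)} = \frac{3}{7 + \left(9 + h\right)} = \frac{3}{16 + h}$)
$- 17 \left(-7440 - v{\left(\frac{Y{\left(7 \right)}}{-1},-82 \right)}\right) = - 17 \left(-7440 - \frac{3}{16 - 82}\right) = - 17 \left(-7440 - \frac{3}{-66}\right) = - 17 \left(-7440 - 3 \left(- \frac{1}{66}\right)\right) = - 17 \left(-7440 - - \frac{1}{22}\right) = - 17 \left(-7440 + \frac{1}{22}\right) = \left(-17\right) \left(- \frac{163679}{22}\right) = \frac{2782543}{22}$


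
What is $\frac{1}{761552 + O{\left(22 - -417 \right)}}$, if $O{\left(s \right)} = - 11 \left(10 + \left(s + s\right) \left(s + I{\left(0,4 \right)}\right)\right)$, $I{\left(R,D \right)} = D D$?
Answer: $- \frac{1}{3632948} \approx -2.7526 \cdot 10^{-7}$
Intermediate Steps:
$I{\left(R,D \right)} = D^{2}$
$O{\left(s \right)} = -110 - 22 s \left(16 + s\right)$ ($O{\left(s \right)} = - 11 \left(10 + \left(s + s\right) \left(s + 4^{2}\right)\right) = - 11 \left(10 + 2 s \left(s + 16\right)\right) = - 11 \left(10 + 2 s \left(16 + s\right)\right) = -110 - 22 s \left(16 + s\right)$)
$\frac{1}{761552 + O{\left(22 - -417 \right)}} = \frac{1}{761552 - \left(110 + 22 \left(22 - -417\right)^{2} + 352 \left(22 - -417\right)\right)} = \frac{1}{761552 - \left(110 + 22 \left(22 + 417\right)^{2} + 352 \left(22 + 417\right)\right)} = \frac{1}{761552 - \left(154638 + 4239862\right)} = \frac{1}{761552 - 4394500} = \frac{1}{-3632948} = - \frac{1}{3632948}$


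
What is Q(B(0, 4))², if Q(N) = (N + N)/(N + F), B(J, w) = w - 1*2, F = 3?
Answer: 16/25 ≈ 0.64000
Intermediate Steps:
B(J, w) = -2 + w (B(J, w) = w - 2 = -2 + w)
Q(N) = 2*N/(3 + N) (Q(N) = (N + N)/(N + 3) = (2*N)/(3 + N) = 2*N/(3 + N))
Q(B(0, 4))² = (2*(-2 + 4)/(3 + (-2 + 4)))² = (2*2/(3 + 2))² = (2*2/5)² = (2*2*(⅕))² = (⅘)² = 16/25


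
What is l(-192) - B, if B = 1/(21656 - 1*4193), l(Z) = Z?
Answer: -3352897/17463 ≈ -192.00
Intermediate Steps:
B = 1/17463 (B = 1/(21656 - 4193) = 1/17463 ≈ 5.7264e-5)
l(-192) - B = -192 - 1*1/17463 = -192 - 1/17463 = -3352897/17463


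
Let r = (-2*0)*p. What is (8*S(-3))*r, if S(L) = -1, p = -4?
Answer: 0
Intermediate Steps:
r = 0 (r = -2*0*(-4) = 0*(-4) = 0)
(8*S(-3))*r = (8*(-1))*0 = -8*0 = 0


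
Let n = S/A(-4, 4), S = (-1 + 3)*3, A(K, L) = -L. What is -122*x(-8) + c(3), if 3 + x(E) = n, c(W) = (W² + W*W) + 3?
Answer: 570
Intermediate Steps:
S = 6 (S = 2*3 = 6)
c(W) = 3 + 2*W² (c(W) = (W² + W²) + 3 = 2*W² + 3 = 3 + 2*W²)
n = -3/2 (n = 6/((-1*4)) = 6/(-4) = 6*(-¼) = -3/2 ≈ -1.5000)
x(E) = -9/2 (x(E) = -3 - 3/2 = -9/2)
-122*x(-8) + c(3) = -122*(-9/2) + (3 + 2*3²) = 549 + (3 + 2*9) = 549 + (3 + 18) = 549 + 21 = 570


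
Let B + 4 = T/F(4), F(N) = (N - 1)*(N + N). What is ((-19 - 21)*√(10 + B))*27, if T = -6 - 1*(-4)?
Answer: -180*√213 ≈ -2627.0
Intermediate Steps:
T = -2 (T = -6 + 4 = -2)
F(N) = 2*N*(-1 + N) (F(N) = (-1 + N)*(2*N) = 2*N*(-1 + N))
B = -49/12 (B = -4 - 2*1/(8*(-1 + 4)) = -4 - 2/(2*4*3) = -4 - 2/24 = -4 - 2*1/24 = -4 - 1/12 = -49/12 ≈ -4.0833)
((-19 - 21)*√(10 + B))*27 = ((-19 - 21)*√(10 - 49/12))*27 = -20*√213/3*27 = -180*√213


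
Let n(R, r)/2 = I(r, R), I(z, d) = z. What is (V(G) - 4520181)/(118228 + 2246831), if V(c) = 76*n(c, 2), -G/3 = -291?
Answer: -4519877/2365059 ≈ -1.9111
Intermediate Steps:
n(R, r) = 2*r
G = 873 (G = -3*(-291) = 873)
V(c) = 304 (V(c) = 76*(2*2) = 76*4 = 304)
(V(G) - 4520181)/(118228 + 2246831) = (304 - 4520181)/(118228 + 2246831) = -4519877/2365059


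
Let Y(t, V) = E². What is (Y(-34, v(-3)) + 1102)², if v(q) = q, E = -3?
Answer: 1234321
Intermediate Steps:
Y(t, V) = 9 (Y(t, V) = (-3)² = 9)
(Y(-34, v(-3)) + 1102)² = (9 + 1102)² = 1111² = 1234321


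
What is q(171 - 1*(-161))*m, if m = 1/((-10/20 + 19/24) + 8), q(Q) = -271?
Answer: -6504/199 ≈ -32.683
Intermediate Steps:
m = 24/199 (m = 1/((-10*1/20 + 19*(1/24)) + 8) = 1/((-½ + 19/24) + 8) = 1/(7/24 + 8) = 1/(199/24) = 24/199 ≈ 0.12060)
q(171 - 1*(-161))*m = -271*24/199 = -6504/199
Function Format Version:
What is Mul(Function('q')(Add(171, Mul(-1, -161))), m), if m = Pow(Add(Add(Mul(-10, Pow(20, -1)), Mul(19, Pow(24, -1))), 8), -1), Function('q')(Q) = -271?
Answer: Rational(-6504, 199) ≈ -32.683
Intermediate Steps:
m = Rational(24, 199) (m = Pow(Add(Add(Mul(-10, Rational(1, 20)), Mul(19, Rational(1, 24))), 8), -1) = Pow(Add(Add(Rational(-1, 2), Rational(19, 24)), 8), -1) = Pow(Add(Rational(7, 24), 8), -1) = Pow(Rational(199, 24), -1) = Rational(24, 199) ≈ 0.12060)
Mul(Function('q')(Add(171, Mul(-1, -161))), m) = Mul(-271, Rational(24, 199)) = Rational(-6504, 199)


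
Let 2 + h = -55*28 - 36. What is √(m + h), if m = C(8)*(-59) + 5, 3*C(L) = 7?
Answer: 2*I*√3849/3 ≈ 41.36*I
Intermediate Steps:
C(L) = 7/3 (C(L) = (⅓)*7 = 7/3)
m = -398/3 (m = (7/3)*(-59) + 5 = -413/3 + 5 = -398/3 ≈ -132.67)
h = -1578 (h = -2 + (-55*28 - 36) = -2 + (-1540 - 36) = -2 - 1576 = -1578)
√(m + h) = √(-398/3 - 1578) = √(-5132/3) = 2*I*√3849/3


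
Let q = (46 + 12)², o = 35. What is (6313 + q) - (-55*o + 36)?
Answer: 11566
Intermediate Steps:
q = 3364 (q = 58² = 3364)
(6313 + q) - (-55*o + 36) = (6313 + 3364) - (-55*35 + 36) = 9677 - (-1925 + 36) = 9677 - 1*(-1889) = 9677 + 1889 = 11566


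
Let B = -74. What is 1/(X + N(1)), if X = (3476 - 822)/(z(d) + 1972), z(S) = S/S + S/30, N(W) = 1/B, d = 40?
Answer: 438302/583265 ≈ 0.75146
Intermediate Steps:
N(W) = -1/74 (N(W) = 1/(-74) = -1/74)
z(S) = 1 + S/30 (z(S) = 1 + S*(1/30) = 1 + S/30)
X = 7962/5923 (X = (3476 - 822)/((1 + (1/30)*40) + 1972) = 2654/((1 + 4/3) + 1972) = 2654/(7/3 + 1972) = 2654/(5923/3) = 2654*(3/5923) = 7962/5923 ≈ 1.3443)
1/(X + N(1)) = 1/(7962/5923 - 1/74) = 1/(583265/438302) = 438302/583265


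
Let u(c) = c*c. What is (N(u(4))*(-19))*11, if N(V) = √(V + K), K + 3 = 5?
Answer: -627*√2 ≈ -886.71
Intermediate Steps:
K = 2 (K = -3 + 5 = 2)
u(c) = c²
N(V) = √(2 + V) (N(V) = √(V + 2) = √(2 + V))
(N(u(4))*(-19))*11 = (√(2 + 4²)*(-19))*11 = (√(2 + 16)*(-19))*11 = (√18*(-19))*11 = ((3*√2)*(-19))*11 = -57*√2*11 = -627*√2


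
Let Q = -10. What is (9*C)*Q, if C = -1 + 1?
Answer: 0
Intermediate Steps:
C = 0
(9*C)*Q = (9*0)*(-10) = 0*(-10) = 0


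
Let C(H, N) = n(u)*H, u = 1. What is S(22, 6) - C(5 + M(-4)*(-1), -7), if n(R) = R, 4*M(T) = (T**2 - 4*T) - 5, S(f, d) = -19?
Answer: -69/4 ≈ -17.250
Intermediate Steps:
M(T) = -5/4 - T + T**2/4 (M(T) = ((T**2 - 4*T) - 5)/4 = (-5 + T**2 - 4*T)/4 = -5/4 - T + T**2/4)
C(H, N) = H (C(H, N) = 1*H = H)
S(22, 6) - C(5 + M(-4)*(-1), -7) = -19 - (5 + (-5/4 - 1*(-4) + (1/4)*(-4)**2)*(-1)) = -19 - (5 + (-5/4 + 4 + (1/4)*16)*(-1)) = -19 - (5 + (-5/4 + 4 + 4)*(-1)) = -19 - (5 + (27/4)*(-1)) = -19 - (5 - 27/4) = -19 - 1*(-7/4) = -19 + 7/4 = -69/4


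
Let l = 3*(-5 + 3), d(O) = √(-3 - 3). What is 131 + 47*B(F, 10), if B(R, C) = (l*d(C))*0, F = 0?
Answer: 131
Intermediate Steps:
d(O) = I*√6 (d(O) = √(-6) = I*√6)
l = -6 (l = 3*(-2) = -6)
B(R, C) = 0 (B(R, C) = -6*I*√6*0 = 0)
131 + 47*B(F, 10) = 131 + 47*0 = 131 + 0 = 131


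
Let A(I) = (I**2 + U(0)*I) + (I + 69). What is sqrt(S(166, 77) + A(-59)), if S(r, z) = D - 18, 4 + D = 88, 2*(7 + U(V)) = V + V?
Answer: sqrt(3970) ≈ 63.008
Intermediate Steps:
U(V) = -7 + V (U(V) = -7 + (V + V)/2 = -7 + (2*V)/2 = -7 + V)
D = 84 (D = -4 + 88 = 84)
S(r, z) = 66 (S(r, z) = 84 - 18 = 66)
A(I) = 69 + I**2 - 6*I (A(I) = (I**2 + (-7 + 0)*I) + (I + 69) = (I**2 - 7*I) + (69 + I) = 69 + I**2 - 6*I)
sqrt(S(166, 77) + A(-59)) = sqrt(66 + (69 + (-59)**2 - 6*(-59))) = sqrt(66 + (69 + 3481 + 354)) = sqrt(66 + 3904) = sqrt(3970)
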